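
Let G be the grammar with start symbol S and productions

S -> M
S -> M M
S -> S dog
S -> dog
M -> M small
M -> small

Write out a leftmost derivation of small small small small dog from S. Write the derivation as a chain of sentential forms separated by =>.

S => S dog   [S -> S dog]
S dog => M M dog   [S -> M M]
M M dog => M small M dog   [M -> M small]
M small M dog => small small M dog   [M -> small]
small small M dog => small small M small dog   [M -> M small]
small small M small dog => small small small small dog   [M -> small]

S => S dog => M M dog => M small M dog => small small M dog => small small M small dog => small small small small dog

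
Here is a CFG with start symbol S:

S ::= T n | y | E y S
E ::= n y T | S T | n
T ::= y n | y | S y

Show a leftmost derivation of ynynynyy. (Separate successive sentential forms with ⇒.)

S⇒EyS⇒STyS⇒TnTyS⇒SynTyS⇒TnynTyS⇒ynynTyS⇒ynynynyS⇒ynynynyy

S ⇒ EyS   [S ::= E y S]
EyS ⇒ STyS   [E ::= S T]
STyS ⇒ TnTyS   [S ::= T n]
TnTyS ⇒ SynTyS   [T ::= S y]
SynTyS ⇒ TnynTyS   [S ::= T n]
TnynTyS ⇒ ynynTyS   [T ::= y]
ynynTyS ⇒ ynynynyS   [T ::= y n]
ynynynyS ⇒ ynynynyy   [S ::= y]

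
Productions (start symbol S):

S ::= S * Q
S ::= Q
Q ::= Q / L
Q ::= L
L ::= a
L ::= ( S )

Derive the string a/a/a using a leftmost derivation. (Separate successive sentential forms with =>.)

S => Q   [S ::= Q]
Q => Q/L   [Q ::= Q / L]
Q/L => Q/L/L   [Q ::= Q / L]
Q/L/L => L/L/L   [Q ::= L]
L/L/L => a/L/L   [L ::= a]
a/L/L => a/a/L   [L ::= a]
a/a/L => a/a/a   [L ::= a]

S => Q => Q/L => Q/L/L => L/L/L => a/L/L => a/a/L => a/a/a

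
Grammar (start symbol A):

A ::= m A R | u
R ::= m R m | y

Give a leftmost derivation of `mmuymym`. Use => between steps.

A => mAR   [A ::= m A R]
mAR => mmARR   [A ::= m A R]
mmARR => mmuRR   [A ::= u]
mmuRR => mmuyR   [R ::= y]
mmuyR => mmuymRm   [R ::= m R m]
mmuymRm => mmuymym   [R ::= y]

A=>mAR=>mmARR=>mmuRR=>mmuyR=>mmuymRm=>mmuymym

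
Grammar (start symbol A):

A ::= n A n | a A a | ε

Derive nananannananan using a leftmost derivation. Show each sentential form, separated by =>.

A => nAn => naAan => nanAnan => nanaAanan => nananAnanan => nananaAananan => nanananAnananan => nananannananan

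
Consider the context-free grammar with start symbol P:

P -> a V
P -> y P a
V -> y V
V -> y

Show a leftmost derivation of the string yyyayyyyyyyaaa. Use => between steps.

P => yPa => yyPaa => yyyPaaa => yyyaVaaa => yyyayVaaa => yyyayyVaaa => yyyayyyVaaa => yyyayyyyVaaa => yyyayyyyyVaaa => yyyayyyyyyVaaa => yyyayyyyyyyaaa

P => yPa   [P -> y P a]
yPa => yyPaa   [P -> y P a]
yyPaa => yyyPaaa   [P -> y P a]
yyyPaaa => yyyaVaaa   [P -> a V]
yyyaVaaa => yyyayVaaa   [V -> y V]
yyyayVaaa => yyyayyVaaa   [V -> y V]
yyyayyVaaa => yyyayyyVaaa   [V -> y V]
yyyayyyVaaa => yyyayyyyVaaa   [V -> y V]
yyyayyyyVaaa => yyyayyyyyVaaa   [V -> y V]
yyyayyyyyVaaa => yyyayyyyyyVaaa   [V -> y V]
yyyayyyyyyVaaa => yyyayyyyyyyaaa   [V -> y]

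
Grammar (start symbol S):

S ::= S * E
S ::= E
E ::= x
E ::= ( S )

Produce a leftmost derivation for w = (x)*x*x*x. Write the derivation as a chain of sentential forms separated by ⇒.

S ⇒ S*E ⇒ S*E*E ⇒ S*E*E*E ⇒ E*E*E*E ⇒ (S)*E*E*E ⇒ (E)*E*E*E ⇒ (x)*E*E*E ⇒ (x)*x*E*E ⇒ (x)*x*x*E ⇒ (x)*x*x*x

S ⇒ S*E   [S ::= S * E]
S*E ⇒ S*E*E   [S ::= S * E]
S*E*E ⇒ S*E*E*E   [S ::= S * E]
S*E*E*E ⇒ E*E*E*E   [S ::= E]
E*E*E*E ⇒ (S)*E*E*E   [E ::= ( S )]
(S)*E*E*E ⇒ (E)*E*E*E   [S ::= E]
(E)*E*E*E ⇒ (x)*E*E*E   [E ::= x]
(x)*E*E*E ⇒ (x)*x*E*E   [E ::= x]
(x)*x*E*E ⇒ (x)*x*x*E   [E ::= x]
(x)*x*x*E ⇒ (x)*x*x*x   [E ::= x]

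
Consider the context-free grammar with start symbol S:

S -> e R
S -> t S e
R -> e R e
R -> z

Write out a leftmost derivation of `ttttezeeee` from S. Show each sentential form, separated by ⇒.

S⇒tSe⇒ttSee⇒tttSeee⇒ttttSeeee⇒tttteReeee⇒ttttezeeee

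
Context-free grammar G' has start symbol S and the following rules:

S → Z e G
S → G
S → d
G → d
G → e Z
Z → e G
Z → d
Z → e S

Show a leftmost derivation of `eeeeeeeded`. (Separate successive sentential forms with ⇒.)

S⇒ZeG⇒eGeG⇒eeZeG⇒eeeGeG⇒eeeeZeG⇒eeeeeGeG⇒eeeeeeZeG⇒eeeeeeeGeG⇒eeeeeeedeG⇒eeeeeeeded

S ⇒ ZeG   [S → Z e G]
ZeG ⇒ eGeG   [Z → e G]
eGeG ⇒ eeZeG   [G → e Z]
eeZeG ⇒ eeeGeG   [Z → e G]
eeeGeG ⇒ eeeeZeG   [G → e Z]
eeeeZeG ⇒ eeeeeGeG   [Z → e G]
eeeeeGeG ⇒ eeeeeeZeG   [G → e Z]
eeeeeeZeG ⇒ eeeeeeeGeG   [Z → e G]
eeeeeeeGeG ⇒ eeeeeeedeG   [G → d]
eeeeeeedeG ⇒ eeeeeeeded   [G → d]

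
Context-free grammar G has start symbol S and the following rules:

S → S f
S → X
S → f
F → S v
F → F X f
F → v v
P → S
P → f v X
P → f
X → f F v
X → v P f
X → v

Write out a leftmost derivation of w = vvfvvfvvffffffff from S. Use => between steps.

S => Sf   [S → S f]
Sf => Sff   [S → S f]
Sff => Sfff   [S → S f]
Sfff => Xfff   [S → X]
Xfff => vPffff   [X → v P f]
vPffff => vSffff   [P → S]
vSffff => vSfffff   [S → S f]
vSfffff => vSffffff   [S → S f]
vSffffff => vXffffff   [S → X]
vXffffff => vvPfffffff   [X → v P f]
vvPfffffff => vvfvXfffffff   [P → f v X]
vvfvXfffffff => vvfvvPffffffff   [X → v P f]
vvfvvPffffffff => vvfvvfvXffffffff   [P → f v X]
vvfvvfvXffffffff => vvfvvfvvffffffff   [X → v]

S => Sf => Sff => Sfff => Xfff => vPffff => vSffff => vSfffff => vSffffff => vXffffff => vvPfffffff => vvfvXfffffff => vvfvvPffffffff => vvfvvfvXffffffff => vvfvvfvvffffffff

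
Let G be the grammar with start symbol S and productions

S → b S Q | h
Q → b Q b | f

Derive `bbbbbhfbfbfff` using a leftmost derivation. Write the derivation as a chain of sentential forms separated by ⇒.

S ⇒ bSQ ⇒ bbSQQ ⇒ bbbSQQQ ⇒ bbbbSQQQQ ⇒ bbbbbSQQQQQ ⇒ bbbbbhQQQQQ ⇒ bbbbbhfQQQQ ⇒ bbbbbhfbQbQQQ ⇒ bbbbbhfbfbQQQ ⇒ bbbbbhfbfbfQQ ⇒ bbbbbhfbfbffQ ⇒ bbbbbhfbfbfff

S ⇒ bSQ   [S → b S Q]
bSQ ⇒ bbSQQ   [S → b S Q]
bbSQQ ⇒ bbbSQQQ   [S → b S Q]
bbbSQQQ ⇒ bbbbSQQQQ   [S → b S Q]
bbbbSQQQQ ⇒ bbbbbSQQQQQ   [S → b S Q]
bbbbbSQQQQQ ⇒ bbbbbhQQQQQ   [S → h]
bbbbbhQQQQQ ⇒ bbbbbhfQQQQ   [Q → f]
bbbbbhfQQQQ ⇒ bbbbbhfbQbQQQ   [Q → b Q b]
bbbbbhfbQbQQQ ⇒ bbbbbhfbfbQQQ   [Q → f]
bbbbbhfbfbQQQ ⇒ bbbbbhfbfbfQQ   [Q → f]
bbbbbhfbfbfQQ ⇒ bbbbbhfbfbffQ   [Q → f]
bbbbbhfbfbffQ ⇒ bbbbbhfbfbfff   [Q → f]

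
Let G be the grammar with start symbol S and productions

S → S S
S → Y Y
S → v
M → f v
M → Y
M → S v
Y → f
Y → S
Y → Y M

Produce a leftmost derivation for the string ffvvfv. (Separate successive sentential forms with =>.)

S => YY   [S → Y Y]
YY => YMY   [Y → Y M]
YMY => fMY   [Y → f]
fMY => ffvY   [M → f v]
ffvY => ffvYM   [Y → Y M]
ffvYM => ffvSM   [Y → S]
ffvSM => ffvvM   [S → v]
ffvvM => ffvvfv   [M → f v]

S => YY => YMY => fMY => ffvY => ffvYM => ffvSM => ffvvM => ffvvfv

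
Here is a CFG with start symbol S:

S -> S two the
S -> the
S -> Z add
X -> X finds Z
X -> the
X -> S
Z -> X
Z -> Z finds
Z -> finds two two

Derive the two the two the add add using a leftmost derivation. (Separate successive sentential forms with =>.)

S => Z add   [S -> Z add]
Z add => X add   [Z -> X]
X add => S add   [X -> S]
S add => Z add add   [S -> Z add]
Z add add => X add add   [Z -> X]
X add add => S add add   [X -> S]
S add add => S two the add add   [S -> S two the]
S two the add add => S two the two the add add   [S -> S two the]
S two the two the add add => the two the two the add add   [S -> the]

S => Z add => X add => S add => Z add add => X add add => S add add => S two the add add => S two the two the add add => the two the two the add add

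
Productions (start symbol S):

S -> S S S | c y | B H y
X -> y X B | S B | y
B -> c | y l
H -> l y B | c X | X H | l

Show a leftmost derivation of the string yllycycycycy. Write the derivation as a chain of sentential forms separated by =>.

S=>SSS=>SSSSS=>BHySSSS=>ylHySSSS=>yllySSSS=>yllycySSS=>yllycycySS=>yllycycycyS=>yllycycycycy

S => SSS   [S -> S S S]
SSS => SSSSS   [S -> S S S]
SSSSS => BHySSSS   [S -> B H y]
BHySSSS => ylHySSSS   [B -> y l]
ylHySSSS => yllySSSS   [H -> l]
yllySSSS => yllycySSS   [S -> c y]
yllycySSS => yllycycySS   [S -> c y]
yllycycySS => yllycycycyS   [S -> c y]
yllycycycyS => yllycycycycy   [S -> c y]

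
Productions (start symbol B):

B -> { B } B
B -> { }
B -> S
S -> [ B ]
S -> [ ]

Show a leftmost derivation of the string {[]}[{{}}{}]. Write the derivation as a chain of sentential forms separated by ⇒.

B ⇒ {B}B   [B -> { B } B]
{B}B ⇒ {S}B   [B -> S]
{S}B ⇒ {[]}B   [S -> [ ]]
{[]}B ⇒ {[]}S   [B -> S]
{[]}S ⇒ {[]}[B]   [S -> [ B ]]
{[]}[B] ⇒ {[]}[{B}B]   [B -> { B } B]
{[]}[{B}B] ⇒ {[]}[{{}}B]   [B -> { }]
{[]}[{{}}B] ⇒ {[]}[{{}}{}]   [B -> { }]

B ⇒ {B}B ⇒ {S}B ⇒ {[]}B ⇒ {[]}S ⇒ {[]}[B] ⇒ {[]}[{B}B] ⇒ {[]}[{{}}B] ⇒ {[]}[{{}}{}]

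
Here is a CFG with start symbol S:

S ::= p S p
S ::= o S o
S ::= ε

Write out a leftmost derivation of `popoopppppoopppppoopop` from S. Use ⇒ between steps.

S ⇒ pSp ⇒ poSop ⇒ popSpop ⇒ popoSopop ⇒ popooSoopop ⇒ popoopSpoopop ⇒ popooppSppoopop ⇒ popoopppSpppoopop ⇒ popooppppSppppoopop ⇒ popoopppppSpppppoopop ⇒ popoopppppoSopppppoopop ⇒ popoopppppoopppppoopop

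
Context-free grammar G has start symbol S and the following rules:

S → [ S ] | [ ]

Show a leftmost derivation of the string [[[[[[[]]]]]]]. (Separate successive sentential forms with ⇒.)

S ⇒ [S]   [S → [ S ]]
[S] ⇒ [[S]]   [S → [ S ]]
[[S]] ⇒ [[[S]]]   [S → [ S ]]
[[[S]]] ⇒ [[[[S]]]]   [S → [ S ]]
[[[[S]]]] ⇒ [[[[[S]]]]]   [S → [ S ]]
[[[[[S]]]]] ⇒ [[[[[[S]]]]]]   [S → [ S ]]
[[[[[[S]]]]]] ⇒ [[[[[[[]]]]]]]   [S → [ ]]

S ⇒ [S] ⇒ [[S]] ⇒ [[[S]]] ⇒ [[[[S]]]] ⇒ [[[[[S]]]]] ⇒ [[[[[[S]]]]]] ⇒ [[[[[[[]]]]]]]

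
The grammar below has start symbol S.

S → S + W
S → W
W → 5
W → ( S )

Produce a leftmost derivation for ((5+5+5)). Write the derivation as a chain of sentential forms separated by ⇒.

S ⇒ W ⇒ (S) ⇒ (W) ⇒ ((S)) ⇒ ((S+W)) ⇒ ((S+W+W)) ⇒ ((W+W+W)) ⇒ ((5+W+W)) ⇒ ((5+5+W)) ⇒ ((5+5+5))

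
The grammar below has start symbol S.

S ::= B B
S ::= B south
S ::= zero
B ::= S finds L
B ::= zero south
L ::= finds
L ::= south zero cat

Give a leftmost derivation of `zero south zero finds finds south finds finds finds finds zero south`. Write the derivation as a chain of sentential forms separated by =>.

S => B B => S finds L B => B B finds L B => zero south B finds L B => zero south S finds L finds L B => zero south B south finds L finds L B => zero south S finds L south finds L finds L B => zero south zero finds L south finds L finds L B => zero south zero finds finds south finds L finds L B => zero south zero finds finds south finds finds finds L B => zero south zero finds finds south finds finds finds finds B => zero south zero finds finds south finds finds finds finds zero south

S => B B   [S ::= B B]
B B => S finds L B   [B ::= S finds L]
S finds L B => B B finds L B   [S ::= B B]
B B finds L B => zero south B finds L B   [B ::= zero south]
zero south B finds L B => zero south S finds L finds L B   [B ::= S finds L]
zero south S finds L finds L B => zero south B south finds L finds L B   [S ::= B south]
zero south B south finds L finds L B => zero south S finds L south finds L finds L B   [B ::= S finds L]
zero south S finds L south finds L finds L B => zero south zero finds L south finds L finds L B   [S ::= zero]
zero south zero finds L south finds L finds L B => zero south zero finds finds south finds L finds L B   [L ::= finds]
zero south zero finds finds south finds L finds L B => zero south zero finds finds south finds finds finds L B   [L ::= finds]
zero south zero finds finds south finds finds finds L B => zero south zero finds finds south finds finds finds finds B   [L ::= finds]
zero south zero finds finds south finds finds finds finds B => zero south zero finds finds south finds finds finds finds zero south   [B ::= zero south]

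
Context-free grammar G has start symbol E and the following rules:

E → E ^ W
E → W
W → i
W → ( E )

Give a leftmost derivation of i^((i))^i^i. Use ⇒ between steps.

E ⇒ E^W   [E → E ^ W]
E^W ⇒ E^W^W   [E → E ^ W]
E^W^W ⇒ E^W^W^W   [E → E ^ W]
E^W^W^W ⇒ W^W^W^W   [E → W]
W^W^W^W ⇒ i^W^W^W   [W → i]
i^W^W^W ⇒ i^(E)^W^W   [W → ( E )]
i^(E)^W^W ⇒ i^(W)^W^W   [E → W]
i^(W)^W^W ⇒ i^((E))^W^W   [W → ( E )]
i^((E))^W^W ⇒ i^((W))^W^W   [E → W]
i^((W))^W^W ⇒ i^((i))^W^W   [W → i]
i^((i))^W^W ⇒ i^((i))^i^W   [W → i]
i^((i))^i^W ⇒ i^((i))^i^i   [W → i]

E⇒E^W⇒E^W^W⇒E^W^W^W⇒W^W^W^W⇒i^W^W^W⇒i^(E)^W^W⇒i^(W)^W^W⇒i^((E))^W^W⇒i^((W))^W^W⇒i^((i))^W^W⇒i^((i))^i^W⇒i^((i))^i^i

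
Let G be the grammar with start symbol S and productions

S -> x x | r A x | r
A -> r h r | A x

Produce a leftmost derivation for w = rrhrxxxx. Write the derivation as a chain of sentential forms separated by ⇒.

S ⇒ rAx   [S -> r A x]
rAx ⇒ rAxx   [A -> A x]
rAxx ⇒ rAxxx   [A -> A x]
rAxxx ⇒ rAxxxx   [A -> A x]
rAxxxx ⇒ rrhrxxxx   [A -> r h r]

S ⇒ rAx ⇒ rAxx ⇒ rAxxx ⇒ rAxxxx ⇒ rrhrxxxx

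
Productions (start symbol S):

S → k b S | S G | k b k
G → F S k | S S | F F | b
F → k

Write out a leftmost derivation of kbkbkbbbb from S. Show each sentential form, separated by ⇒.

S ⇒ SG   [S → S G]
SG ⇒ SGG   [S → S G]
SGG ⇒ kbSGG   [S → k b S]
kbSGG ⇒ kbSGGG   [S → S G]
kbSGGG ⇒ kbSGGGG   [S → S G]
kbSGGGG ⇒ kbkbkGGGG   [S → k b k]
kbkbkGGGG ⇒ kbkbkbGGG   [G → b]
kbkbkbGGG ⇒ kbkbkbbGG   [G → b]
kbkbkbbGG ⇒ kbkbkbbbG   [G → b]
kbkbkbbbG ⇒ kbkbkbbbb   [G → b]

S⇒SG⇒SGG⇒kbSGG⇒kbSGGG⇒kbSGGGG⇒kbkbkGGGG⇒kbkbkbGGG⇒kbkbkbbGG⇒kbkbkbbbG⇒kbkbkbbbb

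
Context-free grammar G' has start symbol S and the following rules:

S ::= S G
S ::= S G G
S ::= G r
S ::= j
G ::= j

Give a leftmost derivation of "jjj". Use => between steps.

S => SG => SGG => jGG => jjG => jjj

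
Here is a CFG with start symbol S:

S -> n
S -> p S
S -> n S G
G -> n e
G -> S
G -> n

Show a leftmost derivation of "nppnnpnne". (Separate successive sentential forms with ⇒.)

S ⇒ nSG   [S -> n S G]
nSG ⇒ npSG   [S -> p S]
npSG ⇒ nppSG   [S -> p S]
nppSG ⇒ nppnG   [S -> n]
nppnG ⇒ nppnS   [G -> S]
nppnS ⇒ nppnnSG   [S -> n S G]
nppnnSG ⇒ nppnnpSG   [S -> p S]
nppnnpSG ⇒ nppnnpnG   [S -> n]
nppnnpnG ⇒ nppnnpnne   [G -> n e]

S⇒nSG⇒npSG⇒nppSG⇒nppnG⇒nppnS⇒nppnnSG⇒nppnnpSG⇒nppnnpnG⇒nppnnpnne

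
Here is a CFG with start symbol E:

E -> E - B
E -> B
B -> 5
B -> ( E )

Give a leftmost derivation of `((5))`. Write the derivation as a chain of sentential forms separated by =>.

E => B => (E) => (B) => ((E)) => ((B)) => ((5))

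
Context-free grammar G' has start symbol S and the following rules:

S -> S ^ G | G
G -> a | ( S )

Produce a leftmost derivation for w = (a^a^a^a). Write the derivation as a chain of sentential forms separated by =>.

S => G => (S) => (S^G) => (S^G^G) => (S^G^G^G) => (G^G^G^G) => (a^G^G^G) => (a^a^G^G) => (a^a^a^G) => (a^a^a^a)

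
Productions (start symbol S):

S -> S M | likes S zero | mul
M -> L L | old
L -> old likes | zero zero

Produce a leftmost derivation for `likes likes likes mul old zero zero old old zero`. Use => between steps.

S => likes S zero   [S -> likes S zero]
likes S zero => likes S M zero   [S -> S M]
likes S M zero => likes S M M zero   [S -> S M]
likes S M M zero => likes likes S zero M M zero   [S -> likes S zero]
likes likes S zero M M zero => likes likes likes S zero zero M M zero   [S -> likes S zero]
likes likes likes S zero zero M M zero => likes likes likes S M zero zero M M zero   [S -> S M]
likes likes likes S M zero zero M M zero => likes likes likes mul M zero zero M M zero   [S -> mul]
likes likes likes mul M zero zero M M zero => likes likes likes mul old zero zero M M zero   [M -> old]
likes likes likes mul old zero zero M M zero => likes likes likes mul old zero zero old M zero   [M -> old]
likes likes likes mul old zero zero old M zero => likes likes likes mul old zero zero old old zero   [M -> old]

S => likes S zero => likes S M zero => likes S M M zero => likes likes S zero M M zero => likes likes likes S zero zero M M zero => likes likes likes S M zero zero M M zero => likes likes likes mul M zero zero M M zero => likes likes likes mul old zero zero M M zero => likes likes likes mul old zero zero old M zero => likes likes likes mul old zero zero old old zero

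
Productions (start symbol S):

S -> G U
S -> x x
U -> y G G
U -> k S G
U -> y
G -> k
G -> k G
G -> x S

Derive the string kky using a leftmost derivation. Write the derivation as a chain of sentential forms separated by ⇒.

S ⇒ GU   [S -> G U]
GU ⇒ kGU   [G -> k G]
kGU ⇒ kkU   [G -> k]
kkU ⇒ kky   [U -> y]

S ⇒ GU ⇒ kGU ⇒ kkU ⇒ kky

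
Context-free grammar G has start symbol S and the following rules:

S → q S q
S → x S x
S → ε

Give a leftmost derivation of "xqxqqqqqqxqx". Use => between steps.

S => xSx   [S → x S x]
xSx => xqSqx   [S → q S q]
xqSqx => xqxSxqx   [S → x S x]
xqxSxqx => xqxqSqxqx   [S → q S q]
xqxqSqxqx => xqxqqSqqxqx   [S → q S q]
xqxqqSqqxqx => xqxqqqSqqqxqx   [S → q S q]
xqxqqqSqqqxqx => xqxqqqqqqxqx   [S → ε]

S=>xSx=>xqSqx=>xqxSxqx=>xqxqSqxqx=>xqxqqSqqxqx=>xqxqqqSqqqxqx=>xqxqqqqqqxqx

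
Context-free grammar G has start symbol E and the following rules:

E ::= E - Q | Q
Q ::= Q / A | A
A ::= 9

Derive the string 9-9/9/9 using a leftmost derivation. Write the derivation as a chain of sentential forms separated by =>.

E => E-Q   [E ::= E - Q]
E-Q => Q-Q   [E ::= Q]
Q-Q => A-Q   [Q ::= A]
A-Q => 9-Q   [A ::= 9]
9-Q => 9-Q/A   [Q ::= Q / A]
9-Q/A => 9-Q/A/A   [Q ::= Q / A]
9-Q/A/A => 9-A/A/A   [Q ::= A]
9-A/A/A => 9-9/A/A   [A ::= 9]
9-9/A/A => 9-9/9/A   [A ::= 9]
9-9/9/A => 9-9/9/9   [A ::= 9]

E => E-Q => Q-Q => A-Q => 9-Q => 9-Q/A => 9-Q/A/A => 9-A/A/A => 9-9/A/A => 9-9/9/A => 9-9/9/9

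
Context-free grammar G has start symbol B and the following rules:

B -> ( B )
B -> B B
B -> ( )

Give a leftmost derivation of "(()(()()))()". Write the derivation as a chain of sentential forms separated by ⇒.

B ⇒ BB ⇒ (B)B ⇒ (BB)B ⇒ (()B)B ⇒ (()(B))B ⇒ (()(BB))B ⇒ (()(()B))B ⇒ (()(()()))B ⇒ (()(()()))()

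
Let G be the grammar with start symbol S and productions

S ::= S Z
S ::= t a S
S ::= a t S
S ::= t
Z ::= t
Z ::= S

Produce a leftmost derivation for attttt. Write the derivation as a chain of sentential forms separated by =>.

S => atS   [S ::= a t S]
atS => atSZ   [S ::= S Z]
atSZ => atSZZ   [S ::= S Z]
atSZZ => attZZ   [S ::= t]
attZZ => atttZ   [Z ::= t]
atttZ => atttS   [Z ::= S]
atttS => atttSZ   [S ::= S Z]
atttSZ => attttZ   [S ::= t]
attttZ => attttS   [Z ::= S]
attttS => attttt   [S ::= t]

S => atS => atSZ => atSZZ => attZZ => atttZ => atttS => atttSZ => attttZ => attttS => attttt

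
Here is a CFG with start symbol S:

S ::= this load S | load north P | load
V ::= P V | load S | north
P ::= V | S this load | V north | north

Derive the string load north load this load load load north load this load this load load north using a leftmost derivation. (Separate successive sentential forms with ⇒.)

S ⇒ load north P ⇒ load north V ⇒ load north P V ⇒ load north S this load V ⇒ load north load this load V ⇒ load north load this load load S ⇒ load north load this load load load north P ⇒ load north load this load load load north V north ⇒ load north load this load load load north load S north ⇒ load north load this load load load north load this load S north ⇒ load north load this load load load north load this load this load S north ⇒ load north load this load load load north load this load this load load north

S ⇒ load north P   [S ::= load north P]
load north P ⇒ load north V   [P ::= V]
load north V ⇒ load north P V   [V ::= P V]
load north P V ⇒ load north S this load V   [P ::= S this load]
load north S this load V ⇒ load north load this load V   [S ::= load]
load north load this load V ⇒ load north load this load load S   [V ::= load S]
load north load this load load S ⇒ load north load this load load load north P   [S ::= load north P]
load north load this load load load north P ⇒ load north load this load load load north V north   [P ::= V north]
load north load this load load load north V north ⇒ load north load this load load load north load S north   [V ::= load S]
load north load this load load load north load S north ⇒ load north load this load load load north load this load S north   [S ::= this load S]
load north load this load load load north load this load S north ⇒ load north load this load load load north load this load this load S north   [S ::= this load S]
load north load this load load load north load this load this load S north ⇒ load north load this load load load north load this load this load load north   [S ::= load]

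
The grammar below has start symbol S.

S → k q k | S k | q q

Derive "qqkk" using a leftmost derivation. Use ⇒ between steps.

S ⇒ Sk   [S → S k]
Sk ⇒ Skk   [S → S k]
Skk ⇒ qqkk   [S → q q]

S ⇒ Sk ⇒ Skk ⇒ qqkk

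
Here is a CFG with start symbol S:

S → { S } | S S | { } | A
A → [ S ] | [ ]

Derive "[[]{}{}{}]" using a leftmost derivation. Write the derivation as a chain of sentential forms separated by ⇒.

S ⇒ A ⇒ [S] ⇒ [SS] ⇒ [SSS] ⇒ [SSSS] ⇒ [ASSS] ⇒ [[]SSS] ⇒ [[]{}SS] ⇒ [[]{}{}S] ⇒ [[]{}{}{}]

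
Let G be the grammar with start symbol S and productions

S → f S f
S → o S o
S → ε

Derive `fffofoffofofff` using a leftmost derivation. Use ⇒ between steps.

S ⇒ fSf   [S → f S f]
fSf ⇒ ffSff   [S → f S f]
ffSff ⇒ fffSfff   [S → f S f]
fffSfff ⇒ fffoSofff   [S → o S o]
fffoSofff ⇒ fffofSfofff   [S → f S f]
fffofSfofff ⇒ fffofoSofofff   [S → o S o]
fffofoSofofff ⇒ fffofofSfofofff   [S → f S f]
fffofofSfofofff ⇒ fffofoffofofff   [S → ε]

S ⇒ fSf ⇒ ffSff ⇒ fffSfff ⇒ fffoSofff ⇒ fffofSfofff ⇒ fffofoSofofff ⇒ fffofofSfofofff ⇒ fffofoffofofff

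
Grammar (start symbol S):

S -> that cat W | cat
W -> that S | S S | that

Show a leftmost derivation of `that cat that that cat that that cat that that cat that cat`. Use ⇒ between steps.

S ⇒ that cat W   [S -> that cat W]
that cat W ⇒ that cat that S   [W -> that S]
that cat that S ⇒ that cat that that cat W   [S -> that cat W]
that cat that that cat W ⇒ that cat that that cat that S   [W -> that S]
that cat that that cat that S ⇒ that cat that that cat that that cat W   [S -> that cat W]
that cat that that cat that that cat W ⇒ that cat that that cat that that cat that S   [W -> that S]
that cat that that cat that that cat that S ⇒ that cat that that cat that that cat that that cat W   [S -> that cat W]
that cat that that cat that that cat that that cat W ⇒ that cat that that cat that that cat that that cat that S   [W -> that S]
that cat that that cat that that cat that that cat that S ⇒ that cat that that cat that that cat that that cat that cat   [S -> cat]

S ⇒ that cat W ⇒ that cat that S ⇒ that cat that that cat W ⇒ that cat that that cat that S ⇒ that cat that that cat that that cat W ⇒ that cat that that cat that that cat that S ⇒ that cat that that cat that that cat that that cat W ⇒ that cat that that cat that that cat that that cat that S ⇒ that cat that that cat that that cat that that cat that cat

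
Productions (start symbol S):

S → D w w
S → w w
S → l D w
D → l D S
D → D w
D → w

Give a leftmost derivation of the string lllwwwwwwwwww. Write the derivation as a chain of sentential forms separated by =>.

S => Dww => lDSww => lDwSww => llDSwSww => lllDSSwSww => lllwSSwSww => lllwwwSwSww => lllwwwwwwSww => lllwwwwwwwwww

S => Dww   [S → D w w]
Dww => lDSww   [D → l D S]
lDSww => lDwSww   [D → D w]
lDwSww => llDSwSww   [D → l D S]
llDSwSww => lllDSSwSww   [D → l D S]
lllDSSwSww => lllwSSwSww   [D → w]
lllwSSwSww => lllwwwSwSww   [S → w w]
lllwwwSwSww => lllwwwwwwSww   [S → w w]
lllwwwwwwSww => lllwwwwwwwwww   [S → w w]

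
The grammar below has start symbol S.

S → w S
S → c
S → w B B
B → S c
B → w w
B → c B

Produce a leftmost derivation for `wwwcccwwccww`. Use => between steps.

S => wS => wwBB => wwScB => wwwBBcB => wwwScBcB => wwwccBcB => wwwcccBcB => wwwcccwwcB => wwwcccwwccB => wwwcccwwccww

S => wS   [S → w S]
wS => wwBB   [S → w B B]
wwBB => wwScB   [B → S c]
wwScB => wwwBBcB   [S → w B B]
wwwBBcB => wwwScBcB   [B → S c]
wwwScBcB => wwwccBcB   [S → c]
wwwccBcB => wwwcccBcB   [B → c B]
wwwcccBcB => wwwcccwwcB   [B → w w]
wwwcccwwcB => wwwcccwwccB   [B → c B]
wwwcccwwccB => wwwcccwwccww   [B → w w]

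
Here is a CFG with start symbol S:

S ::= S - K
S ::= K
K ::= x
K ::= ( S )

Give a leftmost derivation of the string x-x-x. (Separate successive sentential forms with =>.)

S=>S-K=>S-K-K=>K-K-K=>x-K-K=>x-x-K=>x-x-x

S => S-K   [S ::= S - K]
S-K => S-K-K   [S ::= S - K]
S-K-K => K-K-K   [S ::= K]
K-K-K => x-K-K   [K ::= x]
x-K-K => x-x-K   [K ::= x]
x-x-K => x-x-x   [K ::= x]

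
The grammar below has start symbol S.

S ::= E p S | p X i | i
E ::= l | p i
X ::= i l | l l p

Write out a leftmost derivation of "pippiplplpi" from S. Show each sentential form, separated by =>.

S => EpS   [S ::= E p S]
EpS => pipS   [E ::= p i]
pipS => pipEpS   [S ::= E p S]
pipEpS => pippipS   [E ::= p i]
pippipS => pippipEpS   [S ::= E p S]
pippipEpS => pippiplpS   [E ::= l]
pippiplpS => pippiplpEpS   [S ::= E p S]
pippiplpEpS => pippiplplpS   [E ::= l]
pippiplplpS => pippiplplpi   [S ::= i]

S => EpS => pipS => pipEpS => pippipS => pippipEpS => pippiplpS => pippiplpEpS => pippiplplpS => pippiplplpi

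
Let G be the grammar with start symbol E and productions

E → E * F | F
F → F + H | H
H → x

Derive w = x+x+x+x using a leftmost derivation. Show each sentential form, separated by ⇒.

E⇒F⇒F+H⇒F+H+H⇒F+H+H+H⇒H+H+H+H⇒x+H+H+H⇒x+x+H+H⇒x+x+x+H⇒x+x+x+x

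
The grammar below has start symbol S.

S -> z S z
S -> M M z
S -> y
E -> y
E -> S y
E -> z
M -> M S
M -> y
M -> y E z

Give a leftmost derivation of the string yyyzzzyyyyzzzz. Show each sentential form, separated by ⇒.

S ⇒ MMz   [S -> M M z]
MMz ⇒ yMz   [M -> y]
yMz ⇒ yMSz   [M -> M S]
yMSz ⇒ yyEzSz   [M -> y E z]
yyEzSz ⇒ yyyzSz   [E -> y]
yyyzSz ⇒ yyyzzSzz   [S -> z S z]
yyyzzSzz ⇒ yyyzzzSzzz   [S -> z S z]
yyyzzzSzzz ⇒ yyyzzzMMzzzz   [S -> M M z]
yyyzzzMMzzzz ⇒ yyyzzzMSMzzzz   [M -> M S]
yyyzzzMSMzzzz ⇒ yyyzzzMSSMzzzz   [M -> M S]
yyyzzzMSSMzzzz ⇒ yyyzzzySSMzzzz   [M -> y]
yyyzzzySSMzzzz ⇒ yyyzzzyySMzzzz   [S -> y]
yyyzzzyySMzzzz ⇒ yyyzzzyyyMzzzz   [S -> y]
yyyzzzyyyMzzzz ⇒ yyyzzzyyyyzzzz   [M -> y]

S ⇒ MMz ⇒ yMz ⇒ yMSz ⇒ yyEzSz ⇒ yyyzSz ⇒ yyyzzSzz ⇒ yyyzzzSzzz ⇒ yyyzzzMMzzzz ⇒ yyyzzzMSMzzzz ⇒ yyyzzzMSSMzzzz ⇒ yyyzzzySSMzzzz ⇒ yyyzzzyySMzzzz ⇒ yyyzzzyyyMzzzz ⇒ yyyzzzyyyyzzzz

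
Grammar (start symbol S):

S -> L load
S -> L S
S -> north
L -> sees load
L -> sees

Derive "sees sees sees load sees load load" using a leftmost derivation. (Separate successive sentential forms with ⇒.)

S ⇒ L S   [S -> L S]
L S ⇒ sees S   [L -> sees]
sees S ⇒ sees L S   [S -> L S]
sees L S ⇒ sees sees S   [L -> sees]
sees sees S ⇒ sees sees L S   [S -> L S]
sees sees L S ⇒ sees sees sees load S   [L -> sees load]
sees sees sees load S ⇒ sees sees sees load L load   [S -> L load]
sees sees sees load L load ⇒ sees sees sees load sees load load   [L -> sees load]

S ⇒ L S ⇒ sees S ⇒ sees L S ⇒ sees sees S ⇒ sees sees L S ⇒ sees sees sees load S ⇒ sees sees sees load L load ⇒ sees sees sees load sees load load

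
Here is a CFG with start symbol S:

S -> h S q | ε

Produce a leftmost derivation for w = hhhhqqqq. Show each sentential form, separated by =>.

S => hSq   [S -> h S q]
hSq => hhSqq   [S -> h S q]
hhSqq => hhhSqqq   [S -> h S q]
hhhSqqq => hhhhSqqqq   [S -> h S q]
hhhhSqqqq => hhhhqqqq   [S -> ε]

S => hSq => hhSqq => hhhSqqq => hhhhSqqqq => hhhhqqqq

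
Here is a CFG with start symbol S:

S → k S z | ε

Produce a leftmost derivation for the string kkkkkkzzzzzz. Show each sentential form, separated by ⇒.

S ⇒ kSz ⇒ kkSzz ⇒ kkkSzzz ⇒ kkkkSzzzz ⇒ kkkkkSzzzzz ⇒ kkkkkkSzzzzzz ⇒ kkkkkkzzzzzz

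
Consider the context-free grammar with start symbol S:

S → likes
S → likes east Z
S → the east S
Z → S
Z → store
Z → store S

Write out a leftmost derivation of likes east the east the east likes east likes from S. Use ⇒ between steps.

S ⇒ likes east Z   [S → likes east Z]
likes east Z ⇒ likes east S   [Z → S]
likes east S ⇒ likes east the east S   [S → the east S]
likes east the east S ⇒ likes east the east the east S   [S → the east S]
likes east the east the east S ⇒ likes east the east the east likes east Z   [S → likes east Z]
likes east the east the east likes east Z ⇒ likes east the east the east likes east S   [Z → S]
likes east the east the east likes east S ⇒ likes east the east the east likes east likes   [S → likes]

S ⇒ likes east Z ⇒ likes east S ⇒ likes east the east S ⇒ likes east the east the east S ⇒ likes east the east the east likes east Z ⇒ likes east the east the east likes east S ⇒ likes east the east the east likes east likes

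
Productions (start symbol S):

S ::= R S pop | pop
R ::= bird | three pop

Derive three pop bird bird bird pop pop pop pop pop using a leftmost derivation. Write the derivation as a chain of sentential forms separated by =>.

S => R S pop   [S ::= R S pop]
R S pop => three pop S pop   [R ::= three pop]
three pop S pop => three pop R S pop pop   [S ::= R S pop]
three pop R S pop pop => three pop bird S pop pop   [R ::= bird]
three pop bird S pop pop => three pop bird R S pop pop pop   [S ::= R S pop]
three pop bird R S pop pop pop => three pop bird bird S pop pop pop   [R ::= bird]
three pop bird bird S pop pop pop => three pop bird bird R S pop pop pop pop   [S ::= R S pop]
three pop bird bird R S pop pop pop pop => three pop bird bird bird S pop pop pop pop   [R ::= bird]
three pop bird bird bird S pop pop pop pop => three pop bird bird bird pop pop pop pop pop   [S ::= pop]

S => R S pop => three pop S pop => three pop R S pop pop => three pop bird S pop pop => three pop bird R S pop pop pop => three pop bird bird S pop pop pop => three pop bird bird R S pop pop pop pop => three pop bird bird bird S pop pop pop pop => three pop bird bird bird pop pop pop pop pop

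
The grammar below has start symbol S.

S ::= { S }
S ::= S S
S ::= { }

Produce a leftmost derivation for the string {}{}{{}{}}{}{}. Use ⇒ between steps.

S⇒SS⇒SSS⇒{}SS⇒{}SSS⇒{}SSSS⇒{}{}SSS⇒{}{}{S}SS⇒{}{}{SS}SS⇒{}{}{{}S}SS⇒{}{}{{}{}}SS⇒{}{}{{}{}}{}S⇒{}{}{{}{}}{}{}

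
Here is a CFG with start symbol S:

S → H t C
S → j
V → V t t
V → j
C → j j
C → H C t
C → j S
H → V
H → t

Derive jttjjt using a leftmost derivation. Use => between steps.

S => HtC => VtC => jtC => jtHCt => jttCt => jttjjt

S => HtC   [S → H t C]
HtC => VtC   [H → V]
VtC => jtC   [V → j]
jtC => jtHCt   [C → H C t]
jtHCt => jttCt   [H → t]
jttCt => jttjjt   [C → j j]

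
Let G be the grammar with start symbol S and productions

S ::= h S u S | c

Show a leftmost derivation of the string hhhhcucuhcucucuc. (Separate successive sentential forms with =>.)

S=>hSuS=>hhSuSuS=>hhhSuSuSuS=>hhhhSuSuSuSuS=>hhhhcuSuSuSuS=>hhhhcucuSuSuS=>hhhhcucuhSuSuSuS=>hhhhcucuhcuSuSuS=>hhhhcucuhcucuSuS=>hhhhcucuhcucucuS=>hhhhcucuhcucucuc

S => hSuS   [S ::= h S u S]
hSuS => hhSuSuS   [S ::= h S u S]
hhSuSuS => hhhSuSuSuS   [S ::= h S u S]
hhhSuSuSuS => hhhhSuSuSuSuS   [S ::= h S u S]
hhhhSuSuSuSuS => hhhhcuSuSuSuS   [S ::= c]
hhhhcuSuSuSuS => hhhhcucuSuSuS   [S ::= c]
hhhhcucuSuSuS => hhhhcucuhSuSuSuS   [S ::= h S u S]
hhhhcucuhSuSuSuS => hhhhcucuhcuSuSuS   [S ::= c]
hhhhcucuhcuSuSuS => hhhhcucuhcucuSuS   [S ::= c]
hhhhcucuhcucuSuS => hhhhcucuhcucucuS   [S ::= c]
hhhhcucuhcucucuS => hhhhcucuhcucucuc   [S ::= c]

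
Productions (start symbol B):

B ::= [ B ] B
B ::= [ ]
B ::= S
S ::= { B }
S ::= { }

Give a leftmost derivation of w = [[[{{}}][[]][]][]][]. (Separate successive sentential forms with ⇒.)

B ⇒ [B]B   [B ::= [ B ] B]
[B]B ⇒ [[B]B]B   [B ::= [ B ] B]
[[B]B]B ⇒ [[[B]B]B]B   [B ::= [ B ] B]
[[[B]B]B]B ⇒ [[[S]B]B]B   [B ::= S]
[[[S]B]B]B ⇒ [[[{B}]B]B]B   [S ::= { B }]
[[[{B}]B]B]B ⇒ [[[{S}]B]B]B   [B ::= S]
[[[{S}]B]B]B ⇒ [[[{{}}]B]B]B   [S ::= { }]
[[[{{}}]B]B]B ⇒ [[[{{}}][B]B]B]B   [B ::= [ B ] B]
[[[{{}}][B]B]B]B ⇒ [[[{{}}][[]]B]B]B   [B ::= [ ]]
[[[{{}}][[]]B]B]B ⇒ [[[{{}}][[]][]]B]B   [B ::= [ ]]
[[[{{}}][[]][]]B]B ⇒ [[[{{}}][[]][]][]]B   [B ::= [ ]]
[[[{{}}][[]][]][]]B ⇒ [[[{{}}][[]][]][]][]   [B ::= [ ]]

B⇒[B]B⇒[[B]B]B⇒[[[B]B]B]B⇒[[[S]B]B]B⇒[[[{B}]B]B]B⇒[[[{S}]B]B]B⇒[[[{{}}]B]B]B⇒[[[{{}}][B]B]B]B⇒[[[{{}}][[]]B]B]B⇒[[[{{}}][[]][]]B]B⇒[[[{{}}][[]][]][]]B⇒[[[{{}}][[]][]][]][]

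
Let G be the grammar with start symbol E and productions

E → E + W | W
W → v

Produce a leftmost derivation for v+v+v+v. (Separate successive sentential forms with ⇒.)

E⇒E+W⇒E+W+W⇒E+W+W+W⇒W+W+W+W⇒v+W+W+W⇒v+v+W+W⇒v+v+v+W⇒v+v+v+v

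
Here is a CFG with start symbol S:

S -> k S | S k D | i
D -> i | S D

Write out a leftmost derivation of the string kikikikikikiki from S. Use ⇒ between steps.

S ⇒ SkD ⇒ SkDkD ⇒ SkDkDkD ⇒ SkDkDkDkD ⇒ kSkDkDkDkD ⇒ kSkDkDkDkDkD ⇒ kSkDkDkDkDkDkD ⇒ kikDkDkDkDkDkD ⇒ kikikDkDkDkDkD ⇒ kikikikDkDkDkD ⇒ kikikikikDkDkD ⇒ kikikikikikDkD ⇒ kikikikikikikD ⇒ kikikikikikiki

S ⇒ SkD   [S -> S k D]
SkD ⇒ SkDkD   [S -> S k D]
SkDkD ⇒ SkDkDkD   [S -> S k D]
SkDkDkD ⇒ SkDkDkDkD   [S -> S k D]
SkDkDkDkD ⇒ kSkDkDkDkD   [S -> k S]
kSkDkDkDkD ⇒ kSkDkDkDkDkD   [S -> S k D]
kSkDkDkDkDkD ⇒ kSkDkDkDkDkDkD   [S -> S k D]
kSkDkDkDkDkDkD ⇒ kikDkDkDkDkDkD   [S -> i]
kikDkDkDkDkDkD ⇒ kikikDkDkDkDkD   [D -> i]
kikikDkDkDkDkD ⇒ kikikikDkDkDkD   [D -> i]
kikikikDkDkDkD ⇒ kikikikikDkDkD   [D -> i]
kikikikikDkDkD ⇒ kikikikikikDkD   [D -> i]
kikikikikikDkD ⇒ kikikikikikikD   [D -> i]
kikikikikikikD ⇒ kikikikikikiki   [D -> i]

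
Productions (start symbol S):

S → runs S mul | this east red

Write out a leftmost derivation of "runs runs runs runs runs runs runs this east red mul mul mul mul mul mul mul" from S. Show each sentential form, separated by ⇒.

S ⇒ runs S mul ⇒ runs runs S mul mul ⇒ runs runs runs S mul mul mul ⇒ runs runs runs runs S mul mul mul mul ⇒ runs runs runs runs runs S mul mul mul mul mul ⇒ runs runs runs runs runs runs S mul mul mul mul mul mul ⇒ runs runs runs runs runs runs runs S mul mul mul mul mul mul mul ⇒ runs runs runs runs runs runs runs this east red mul mul mul mul mul mul mul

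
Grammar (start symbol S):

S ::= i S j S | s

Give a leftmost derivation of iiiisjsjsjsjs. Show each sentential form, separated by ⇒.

S ⇒ iSjS ⇒ iiSjSjS ⇒ iiiSjSjSjS ⇒ iiiiSjSjSjSjS ⇒ iiiisjSjSjSjS ⇒ iiiisjsjSjSjS ⇒ iiiisjsjsjSjS ⇒ iiiisjsjsjsjS ⇒ iiiisjsjsjsjs

S ⇒ iSjS   [S ::= i S j S]
iSjS ⇒ iiSjSjS   [S ::= i S j S]
iiSjSjS ⇒ iiiSjSjSjS   [S ::= i S j S]
iiiSjSjSjS ⇒ iiiiSjSjSjSjS   [S ::= i S j S]
iiiiSjSjSjSjS ⇒ iiiisjSjSjSjS   [S ::= s]
iiiisjSjSjSjS ⇒ iiiisjsjSjSjS   [S ::= s]
iiiisjsjSjSjS ⇒ iiiisjsjsjSjS   [S ::= s]
iiiisjsjsjSjS ⇒ iiiisjsjsjsjS   [S ::= s]
iiiisjsjsjsjS ⇒ iiiisjsjsjsjs   [S ::= s]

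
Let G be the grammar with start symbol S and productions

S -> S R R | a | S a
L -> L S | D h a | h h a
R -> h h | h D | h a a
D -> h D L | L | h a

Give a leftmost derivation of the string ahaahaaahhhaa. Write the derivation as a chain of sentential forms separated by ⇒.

S ⇒ SRR ⇒ SaRR ⇒ SRRaRR ⇒ aRRaRR ⇒ ahaaRaRR ⇒ ahaahaaaRR ⇒ ahaahaaahhR ⇒ ahaahaaahhhaa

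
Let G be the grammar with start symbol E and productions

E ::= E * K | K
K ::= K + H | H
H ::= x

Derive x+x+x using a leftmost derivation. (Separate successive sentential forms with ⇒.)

E ⇒ K   [E ::= K]
K ⇒ K+H   [K ::= K + H]
K+H ⇒ K+H+H   [K ::= K + H]
K+H+H ⇒ H+H+H   [K ::= H]
H+H+H ⇒ x+H+H   [H ::= x]
x+H+H ⇒ x+x+H   [H ::= x]
x+x+H ⇒ x+x+x   [H ::= x]

E⇒K⇒K+H⇒K+H+H⇒H+H+H⇒x+H+H⇒x+x+H⇒x+x+x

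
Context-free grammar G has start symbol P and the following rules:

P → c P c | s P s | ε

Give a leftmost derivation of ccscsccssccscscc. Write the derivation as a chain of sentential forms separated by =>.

P => cPc => ccPcc => ccsPscc => ccscPcscc => ccscsPscscc => ccscscPcscscc => ccscsccPccscscc => ccscsccsPsccscscc => ccscsccssccscscc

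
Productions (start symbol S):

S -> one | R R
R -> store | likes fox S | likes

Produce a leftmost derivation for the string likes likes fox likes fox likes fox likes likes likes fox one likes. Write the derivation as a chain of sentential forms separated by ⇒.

S ⇒ R R ⇒ likes R ⇒ likes likes fox S ⇒ likes likes fox R R ⇒ likes likes fox likes fox S R ⇒ likes likes fox likes fox R R R ⇒ likes likes fox likes fox likes fox S R R ⇒ likes likes fox likes fox likes fox R R R R ⇒ likes likes fox likes fox likes fox likes R R R ⇒ likes likes fox likes fox likes fox likes likes R R ⇒ likes likes fox likes fox likes fox likes likes likes fox S R ⇒ likes likes fox likes fox likes fox likes likes likes fox one R ⇒ likes likes fox likes fox likes fox likes likes likes fox one likes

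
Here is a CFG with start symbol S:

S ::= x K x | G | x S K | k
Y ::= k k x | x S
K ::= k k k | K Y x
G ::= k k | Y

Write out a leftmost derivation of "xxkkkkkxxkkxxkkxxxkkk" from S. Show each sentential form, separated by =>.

S => xSK => xxKxK => xxKYxxK => xxKYxYxxK => xxKYxYxYxxK => xxkkkYxYxYxxK => xxkkkkkxxYxYxxK => xxkkkkkxxkkxxYxxK => xxkkkkkxxkkxxkkxxxK => xxkkkkkxxkkxxkkxxxkkk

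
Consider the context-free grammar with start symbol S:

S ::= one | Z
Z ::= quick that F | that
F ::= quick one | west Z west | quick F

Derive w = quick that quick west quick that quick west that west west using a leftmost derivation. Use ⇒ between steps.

S ⇒ Z   [S ::= Z]
Z ⇒ quick that F   [Z ::= quick that F]
quick that F ⇒ quick that quick F   [F ::= quick F]
quick that quick F ⇒ quick that quick west Z west   [F ::= west Z west]
quick that quick west Z west ⇒ quick that quick west quick that F west   [Z ::= quick that F]
quick that quick west quick that F west ⇒ quick that quick west quick that quick F west   [F ::= quick F]
quick that quick west quick that quick F west ⇒ quick that quick west quick that quick west Z west west   [F ::= west Z west]
quick that quick west quick that quick west Z west west ⇒ quick that quick west quick that quick west that west west   [Z ::= that]

S ⇒ Z ⇒ quick that F ⇒ quick that quick F ⇒ quick that quick west Z west ⇒ quick that quick west quick that F west ⇒ quick that quick west quick that quick F west ⇒ quick that quick west quick that quick west Z west west ⇒ quick that quick west quick that quick west that west west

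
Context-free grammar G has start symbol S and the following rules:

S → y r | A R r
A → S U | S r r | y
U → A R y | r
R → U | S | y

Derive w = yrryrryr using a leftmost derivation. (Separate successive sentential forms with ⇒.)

S ⇒ ARr ⇒ SURr ⇒ ARrURr ⇒ SURrURr ⇒ yrURrURr ⇒ yrrRrURr ⇒ yrryrURr ⇒ yrryrrRr ⇒ yrryrryr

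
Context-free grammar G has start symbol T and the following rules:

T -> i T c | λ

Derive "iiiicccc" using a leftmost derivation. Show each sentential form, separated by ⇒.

T ⇒ iTc ⇒ iiTcc ⇒ iiiTccc ⇒ iiiiTcccc ⇒ iiiicccc

T ⇒ iTc   [T -> i T c]
iTc ⇒ iiTcc   [T -> i T c]
iiTcc ⇒ iiiTccc   [T -> i T c]
iiiTccc ⇒ iiiiTcccc   [T -> i T c]
iiiiTcccc ⇒ iiiicccc   [T -> λ]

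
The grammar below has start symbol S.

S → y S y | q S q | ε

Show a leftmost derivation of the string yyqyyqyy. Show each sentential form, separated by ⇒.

S⇒ySy⇒yySyy⇒yyqSqyy⇒yyqySyqyy⇒yyqyyqyy

S ⇒ ySy   [S → y S y]
ySy ⇒ yySyy   [S → y S y]
yySyy ⇒ yyqSqyy   [S → q S q]
yyqSqyy ⇒ yyqySyqyy   [S → y S y]
yyqySyqyy ⇒ yyqyyqyy   [S → ε]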